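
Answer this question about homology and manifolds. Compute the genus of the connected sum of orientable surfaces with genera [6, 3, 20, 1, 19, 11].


Genus is additive under connected sum of orientable surfaces.
g = 6 + 3 + 20 + 1 + 19 + 11 = 60

60


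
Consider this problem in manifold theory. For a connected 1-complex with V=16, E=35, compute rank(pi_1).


For a connected graph: rank(pi_1) = b_1 = E - V + 1 = 1 - chi.
chi = V - E = 16 - 35 = -19.
rank = 1 - (-19) = 35 - 16 + 1 = 20

20


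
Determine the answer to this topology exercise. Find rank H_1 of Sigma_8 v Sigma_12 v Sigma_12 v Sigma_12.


For a wedge X v Y: reduced H_k(X v Y) = H_k(X) + H_k(Y).
Each Sigma_g contributes b_1 = 2g.
b_1 = 16 + 24 + 24 + 24 = 88

88


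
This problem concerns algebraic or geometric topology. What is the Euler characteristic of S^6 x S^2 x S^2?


chi is multiplicative: chi(X x Y) = chi(X) chi(Y).
Each even-dim sphere has chi = 2. There are 3 factors.
chi = 2^3 = 8

8


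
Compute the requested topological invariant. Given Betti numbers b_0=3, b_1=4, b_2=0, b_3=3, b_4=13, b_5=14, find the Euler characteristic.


chi = sum_k (-1)^k b_k.
= (3) + (-4) + (0) + (-3) + (13) + (-14)
= -5

-5


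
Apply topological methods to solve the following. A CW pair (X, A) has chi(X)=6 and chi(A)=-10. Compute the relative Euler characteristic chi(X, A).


Relative Euler characteristic: chi(X, A) = chi(X) - chi(A).
= 6 - (-10) = 16

16


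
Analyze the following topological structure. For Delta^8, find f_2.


Delta^8 has 8+1 vertices. A 2-face is a choice of 2+1 vertices.
f_2 = C(8+1, 2+1) = C(9,3) = 84

84


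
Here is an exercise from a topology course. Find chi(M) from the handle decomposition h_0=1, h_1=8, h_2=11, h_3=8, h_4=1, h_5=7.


Handles of index k contribute (-1)^k to chi (same as CW cells).
chi = (1) + (-8) + (11) + (-8) + (1) + (-7) = -10

-10


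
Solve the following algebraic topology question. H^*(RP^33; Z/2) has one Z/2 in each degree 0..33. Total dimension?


H^k(RP^33; Z/2) = Z/2 for each 0 <= k <= 33.
Total dimension = 33 + 1 = 34

34


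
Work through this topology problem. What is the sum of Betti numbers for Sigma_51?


For Sigma_51: b_0 = 1, b_1 = 2g = 102, b_2 = 1.
Total = 1 + 102 + 1 = 104

104


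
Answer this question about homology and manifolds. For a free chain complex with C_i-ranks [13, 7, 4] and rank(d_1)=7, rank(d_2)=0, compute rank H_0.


rank H_k = rank(ker d_k) - rank(im d_{k+1}).
rank(ker d_0) = rank(C_0) - rank(d_0) = 13 - 0 = 13.
rank(im d_{0+1}) = 7.
rank H_0 = 13 - 7 = 6

6


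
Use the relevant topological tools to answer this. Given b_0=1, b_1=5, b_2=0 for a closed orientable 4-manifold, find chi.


By Poincare duality b_k = b_{4-k}, so full Betti numbers: b_0=1, b_1=5, b_2=0, b_3=5, b_4=1.
chi = sum (-1)^k b_k = -8

-8


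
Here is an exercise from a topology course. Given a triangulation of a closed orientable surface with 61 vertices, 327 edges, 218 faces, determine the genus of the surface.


chi = V - E + F = 61 - 327 + 218 = -48
For orientable closed surface: chi = 2 - 2g, so g = (2 - chi)/2.
g = (2 - (-48)) / 2 = 50 / 2 = 25

25


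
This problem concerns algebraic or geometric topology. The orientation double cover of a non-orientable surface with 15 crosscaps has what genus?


chi(N_15) = 2 - 15 = -13.
Double cover: chi(Sigma_g) = 2 * chi(N_15) = 2*(-13) = -26.
2 - 2g = -26, so g = (2 - (-26))/2 = 28/2 = 14

14


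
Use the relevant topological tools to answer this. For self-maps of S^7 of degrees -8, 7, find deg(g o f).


Degree is multiplicative under composition: deg(g o f) = deg(g) * deg(f).
= 7 * -8 = -56

-56


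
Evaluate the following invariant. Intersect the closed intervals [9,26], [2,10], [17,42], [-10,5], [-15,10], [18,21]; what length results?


Intersection = [max(a_i), min(b_i)] = [18, 5].
Since 18 > 5, the intersection is empty.
Length = 0

0


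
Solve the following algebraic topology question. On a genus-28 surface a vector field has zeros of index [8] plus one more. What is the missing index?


Poincare-Hopf: sum of indices = chi(M).
chi(Sigma_28) = 2 - 2*28 = -54.
Sum of known indices = 8.
x = chi - (sum known) = -54 - (8) = -62

-62


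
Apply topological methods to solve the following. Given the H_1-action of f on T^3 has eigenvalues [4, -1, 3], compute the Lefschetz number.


For a torus self-map: L(f) = det(I - A) where A acts on H_1.
L(f) = (1-4) * (1--1) * (1-3) = -3 * 2 * -2 = 12

12


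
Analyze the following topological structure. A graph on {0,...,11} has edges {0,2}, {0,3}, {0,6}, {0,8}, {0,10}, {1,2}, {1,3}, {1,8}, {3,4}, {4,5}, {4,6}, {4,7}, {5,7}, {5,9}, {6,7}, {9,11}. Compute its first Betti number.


b_1 = E - V + (number of components).
E = 16, V = 12, components = 1.
b_1 = 16 - 12 + 1 = 5

5


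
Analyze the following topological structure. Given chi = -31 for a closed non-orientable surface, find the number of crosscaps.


chi = 2 - k for closed non-orientable surfaces with k crosscaps.
-31 = 2 - k
k = 2 - (-31) = 33

33


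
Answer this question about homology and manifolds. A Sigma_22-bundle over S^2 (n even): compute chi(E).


chi(S^2) = 2 (n even), chi(Sigma_22) = 2 - 2*22 = -42.
chi(E) = 2 * (-42) = -84

-84


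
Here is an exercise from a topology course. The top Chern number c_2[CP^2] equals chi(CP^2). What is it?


For any closed oriented manifold, <e(TM),[M]> = chi(M).
chi(CP^2) = 2+1 = 3

3


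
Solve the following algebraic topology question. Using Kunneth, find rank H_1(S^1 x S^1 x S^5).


Each S^d has Poincare polynomial 1 + t^d.
The product S^1 x S^1 x S^5 has Poincare polynomial prod(1+t^d_i).
Expanding: b_0=1, b_1=2, b_2=1, b_5=1, b_6=2, b_7=1.
b_1 = 2

2


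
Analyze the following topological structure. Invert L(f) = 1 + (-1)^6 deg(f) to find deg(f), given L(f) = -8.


L(f) = 1 + (-1)^6 deg(f) on S^6.
-8 = 1 + (-1)^6 * deg(f)
(-1)^6 * deg(f) = -9
deg(f) = -9

-9


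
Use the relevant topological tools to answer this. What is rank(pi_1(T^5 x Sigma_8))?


pi_1(A x B) = pi_1(A) x pi_1(B); rank of abelianization = b_1.
b_1(T^5) = 5, b_1(Sigma_8) = 2*8 = 16.
b_1(product) = 5 + 16 = 21

21


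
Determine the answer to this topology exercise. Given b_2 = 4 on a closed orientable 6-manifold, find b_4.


Poincare duality for closed orientable n-manifolds: b_k = b_{n-k}.
Here n = 6, so b_4 = b_2 = 4

4


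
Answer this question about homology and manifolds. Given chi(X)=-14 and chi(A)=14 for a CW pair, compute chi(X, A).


Relative Euler characteristic: chi(X, A) = chi(X) - chi(A).
= -14 - (14) = -28

-28


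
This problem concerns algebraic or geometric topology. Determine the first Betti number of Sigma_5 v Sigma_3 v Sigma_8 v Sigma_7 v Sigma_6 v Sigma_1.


For a wedge X v Y: reduced H_k(X v Y) = H_k(X) + H_k(Y).
Each Sigma_g contributes b_1 = 2g.
b_1 = 10 + 6 + 16 + 14 + 12 + 2 = 60

60


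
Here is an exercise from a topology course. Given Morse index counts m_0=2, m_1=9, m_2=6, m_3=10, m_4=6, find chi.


Morse theory: chi(M) = sum_k (-1)^k m_k where m_k = #(index-k critical points).
= (2) + (-9) + (6) + (-10) + (6) = -5

-5


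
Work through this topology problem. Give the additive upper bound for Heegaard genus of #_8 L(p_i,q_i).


Heegaard genus satisfies g(A#B) <= g(A) + g(B).
Each lens space has g = 1.
Upper bound: 8 * 1 = 8

8


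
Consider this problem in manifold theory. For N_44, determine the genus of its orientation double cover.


chi(N_44) = 2 - 44 = -42.
Double cover: chi(Sigma_g) = 2 * chi(N_44) = 2*(-42) = -84.
2 - 2g = -84, so g = (2 - (-84))/2 = 86/2 = 43

43


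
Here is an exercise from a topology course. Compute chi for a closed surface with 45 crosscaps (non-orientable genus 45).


For a non-orientable closed surface with k crosscaps: chi = 2 - k.
Here k = 45.
chi = 2 - 45 = -43

-43


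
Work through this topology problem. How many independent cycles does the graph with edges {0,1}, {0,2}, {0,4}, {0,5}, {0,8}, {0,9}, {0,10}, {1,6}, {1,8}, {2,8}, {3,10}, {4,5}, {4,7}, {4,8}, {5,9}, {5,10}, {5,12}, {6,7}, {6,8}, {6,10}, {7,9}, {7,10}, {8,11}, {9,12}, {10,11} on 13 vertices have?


b_1 = E - V + (number of components).
E = 25, V = 13, components = 1.
b_1 = 25 - 13 + 1 = 13

13


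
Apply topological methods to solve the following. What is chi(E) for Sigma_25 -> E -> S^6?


chi(S^6) = 2 (n even), chi(Sigma_25) = 2 - 2*25 = -48.
chi(E) = 2 * (-48) = -96

-96


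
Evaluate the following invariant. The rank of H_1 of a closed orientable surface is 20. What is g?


For a closed orientable surface: b_1 = 2g.
20 = 2g
g = 20 / 2 = 10

10


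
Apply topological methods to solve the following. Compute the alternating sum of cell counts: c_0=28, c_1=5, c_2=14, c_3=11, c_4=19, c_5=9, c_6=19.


chi = sum_k (-1)^k c_k.
= (-1)^0*28 + (-1)^1*5 + (-1)^2*14 + (-1)^3*11 + (-1)^4*19 + (-1)^5*9 + (-1)^6*19
= (28) + (-5) + (14) + (-11) + (19) + (-9) + (19)
= 55

55


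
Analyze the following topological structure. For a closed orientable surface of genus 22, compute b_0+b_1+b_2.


For Sigma_22: b_0 = 1, b_1 = 2g = 44, b_2 = 1.
Total = 1 + 44 + 1 = 46

46


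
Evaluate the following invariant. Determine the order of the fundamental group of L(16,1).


pi_1(L(p,q)) = Z/pZ for any q coprime to p.
|pi_1(L(16,1))| = 16

16


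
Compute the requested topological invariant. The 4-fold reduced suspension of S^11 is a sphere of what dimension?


Each suspension raises dimension by 1: Sigma S^n = S^{n+1}.
Sigma^4 S^11 = S^{11+4} = S^15

15


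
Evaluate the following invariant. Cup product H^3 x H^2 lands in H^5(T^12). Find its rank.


Cup product: H^p x H^q -> H^{p+q}; here p+q = 3+2 = 5.
rank H^k(T^n) = C(n,k).
C(12,5) = 792

792


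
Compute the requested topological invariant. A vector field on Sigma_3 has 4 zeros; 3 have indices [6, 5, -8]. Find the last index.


Poincare-Hopf: sum of indices = chi(M).
chi(Sigma_3) = 2 - 2*3 = -4.
Sum of known indices = 3.
x = chi - (sum known) = -4 - (3) = -7

-7


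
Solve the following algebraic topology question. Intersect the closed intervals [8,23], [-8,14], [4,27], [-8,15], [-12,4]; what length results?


Intersection = [max(a_i), min(b_i)] = [8, 4].
Since 8 > 4, the intersection is empty.
Length = 0

0


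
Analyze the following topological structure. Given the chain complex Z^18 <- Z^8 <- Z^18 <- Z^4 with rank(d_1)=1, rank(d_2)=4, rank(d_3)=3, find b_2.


rank H_k = rank(ker d_k) - rank(im d_{k+1}).
rank(ker d_2) = rank(C_2) - rank(d_2) = 18 - 4 = 14.
rank(im d_{2+1}) = 3.
rank H_2 = 14 - 3 = 11

11


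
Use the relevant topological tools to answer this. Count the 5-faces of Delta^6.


Delta^6 has 6+1 vertices. A 5-face is a choice of 5+1 vertices.
f_5 = C(6+1, 5+1) = C(7,6) = 7

7


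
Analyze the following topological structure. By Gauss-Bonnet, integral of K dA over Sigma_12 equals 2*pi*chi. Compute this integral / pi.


Gauss-Bonnet: integral K dA = 2*pi*chi(M).
chi(Sigma_12) = 2 - 2*12 = -22.
(integral K dA)/pi = 2*chi = 2*(-22) = -44

-44


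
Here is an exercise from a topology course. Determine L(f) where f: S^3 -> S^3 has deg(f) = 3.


On S^3: L(f) = tr(f_0*) + (-1)^3 tr(f_3*) = 1 + (-1)^3 * deg(f).
L(f) = 1 + (-1)^3 * 3 = 1 + -3 = -2

-2


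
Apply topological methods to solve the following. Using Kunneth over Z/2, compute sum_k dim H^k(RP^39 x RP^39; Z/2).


dim H^*(RP^n; Z/2) = n+1 (one Z/2 in each degree 0..n).
Total Betti number is multiplicative.
Total = (39+1) * (39+1) = 40 * 40 = 1600

1600


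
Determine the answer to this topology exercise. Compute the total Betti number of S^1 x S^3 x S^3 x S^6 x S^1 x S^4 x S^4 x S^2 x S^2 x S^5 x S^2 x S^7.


Total Betti number is multiplicative under products.
Each S^d (d>=1) has total Betti number 2.
There are 12 sphere factors.
Total = 2^12 = 4096

4096


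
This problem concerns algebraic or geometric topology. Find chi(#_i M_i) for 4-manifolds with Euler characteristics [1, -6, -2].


For n-manifolds: chi(A#B) = chi(A) + chi(B) - chi(S^4).
chi(S^4) = 1 + (-1)^4 = 2.
chi(#) = (sum chi_i) - (3-1)*chi(S^4) = -7 - 2*2 = -11

-11


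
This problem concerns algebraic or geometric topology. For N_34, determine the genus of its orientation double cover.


chi(N_34) = 2 - 34 = -32.
Double cover: chi(Sigma_g) = 2 * chi(N_34) = 2*(-32) = -64.
2 - 2g = -64, so g = (2 - (-64))/2 = 66/2 = 33

33


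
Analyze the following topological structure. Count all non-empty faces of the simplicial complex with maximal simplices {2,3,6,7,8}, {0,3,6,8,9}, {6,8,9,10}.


Each maximal simplex on m vertices has 2^m - 1 nonempty faces.
Take the union (dedupe shared faces).
Total distinct faces = 63

63


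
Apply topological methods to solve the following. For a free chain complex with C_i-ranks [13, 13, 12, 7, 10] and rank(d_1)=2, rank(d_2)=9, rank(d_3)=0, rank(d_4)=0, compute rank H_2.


rank H_k = rank(ker d_k) - rank(im d_{k+1}).
rank(ker d_2) = rank(C_2) - rank(d_2) = 12 - 9 = 3.
rank(im d_{2+1}) = 0.
rank H_2 = 3 - 0 = 3

3


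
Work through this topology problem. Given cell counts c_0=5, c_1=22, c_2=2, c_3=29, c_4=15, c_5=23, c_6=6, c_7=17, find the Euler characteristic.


chi = sum_k (-1)^k c_k.
= (-1)^0*5 + (-1)^1*22 + (-1)^2*2 + (-1)^3*29 + (-1)^4*15 + (-1)^5*23 + (-1)^6*6 + (-1)^7*17
= (5) + (-22) + (2) + (-29) + (15) + (-23) + (6) + (-17)
= -63

-63


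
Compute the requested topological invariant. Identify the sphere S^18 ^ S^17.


S^m ^ S^n = S^{m+n}.
k = 18 + 17 = 35

35


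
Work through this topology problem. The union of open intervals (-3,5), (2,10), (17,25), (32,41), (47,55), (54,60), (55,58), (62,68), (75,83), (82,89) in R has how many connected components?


Sort and merge overlapping open intervals.
Merged: (-3,10), (17,25), (32,41), (47,60), (62,68), (75,89).
Number of components = 6

6


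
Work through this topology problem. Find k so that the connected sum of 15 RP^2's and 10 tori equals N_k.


Since a >= 1, the sum is non-orientable; each T^2 can be replaced by RP^2 # RP^2 (since T^2#RP^2 = 3RP^2).
Total crosscaps k = 15 + 2*10 = 35.
Check via chi: chi = 15*1 + 10*0 - (15+10-1)*2 = -33 = 2 - k = -33. Consistent.

35


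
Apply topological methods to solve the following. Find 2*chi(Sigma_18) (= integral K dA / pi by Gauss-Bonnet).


Gauss-Bonnet: integral K dA = 2*pi*chi(M).
chi(Sigma_18) = 2 - 2*18 = -34.
(integral K dA)/pi = 2*chi = 2*(-34) = -68

-68


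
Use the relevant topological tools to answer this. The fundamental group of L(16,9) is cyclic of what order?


pi_1(L(p,q)) = Z/pZ for any q coprime to p.
|pi_1(L(16,9))| = 16

16


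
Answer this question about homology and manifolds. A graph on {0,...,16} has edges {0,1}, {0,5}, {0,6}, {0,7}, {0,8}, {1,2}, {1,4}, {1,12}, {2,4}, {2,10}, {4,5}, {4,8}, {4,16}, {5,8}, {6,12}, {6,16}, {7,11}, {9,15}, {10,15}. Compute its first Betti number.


b_1 = E - V + (number of components).
E = 19, V = 17, components = 4.
b_1 = 19 - 17 + 4 = 6

6


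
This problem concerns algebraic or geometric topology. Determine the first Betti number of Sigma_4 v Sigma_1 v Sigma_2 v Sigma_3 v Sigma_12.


For a wedge X v Y: reduced H_k(X v Y) = H_k(X) + H_k(Y).
Each Sigma_g contributes b_1 = 2g.
b_1 = 8 + 2 + 4 + 6 + 24 = 44

44


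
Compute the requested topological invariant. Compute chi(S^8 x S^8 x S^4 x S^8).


chi is multiplicative: chi(X x Y) = chi(X) chi(Y).
Each even-dim sphere has chi = 2. There are 4 factors.
chi = 2^4 = 16

16


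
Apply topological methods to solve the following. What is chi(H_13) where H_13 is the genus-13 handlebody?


A genus-g handlebody deformation retracts to a wedge of g circles.
chi(vee_g S^1) = 1 - g.
chi(H_13) = 1 - 13 = -12

-12


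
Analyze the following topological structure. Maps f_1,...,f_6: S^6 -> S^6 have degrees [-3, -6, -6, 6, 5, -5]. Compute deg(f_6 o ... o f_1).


Degree is multiplicative: deg(composition) = product of degrees.
= (-3) * (-6) * (-6) * (6) * (5) * (-5) = 16200

16200


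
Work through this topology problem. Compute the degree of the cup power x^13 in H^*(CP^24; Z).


|x| = 2 in H^*(CP^n).
|x^13| = 13 * |x| = 13 * 2 = 26

26


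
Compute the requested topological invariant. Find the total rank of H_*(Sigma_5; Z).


For Sigma_5: b_0 = 1, b_1 = 2g = 10, b_2 = 1.
Total = 1 + 10 + 1 = 12

12


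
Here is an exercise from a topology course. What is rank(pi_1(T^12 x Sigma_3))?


pi_1(A x B) = pi_1(A) x pi_1(B); rank of abelianization = b_1.
b_1(T^12) = 12, b_1(Sigma_3) = 2*3 = 6.
b_1(product) = 12 + 6 = 18

18


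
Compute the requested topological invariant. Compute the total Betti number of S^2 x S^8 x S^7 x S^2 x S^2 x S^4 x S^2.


Total Betti number is multiplicative under products.
Each S^d (d>=1) has total Betti number 2.
There are 7 sphere factors.
Total = 2^7 = 128

128


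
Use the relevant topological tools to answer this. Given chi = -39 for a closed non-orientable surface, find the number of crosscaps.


chi = 2 - k for closed non-orientable surfaces with k crosscaps.
-39 = 2 - k
k = 2 - (-39) = 41

41


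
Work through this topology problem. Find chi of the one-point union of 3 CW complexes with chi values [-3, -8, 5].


chi(A v B) = chi(A) + chi(B) - 1 (one point identified).
For 3 spaces: chi = (sum chi_i) - (3 - 1).
sum = -6; chi = -6 - 2 = -8

-8


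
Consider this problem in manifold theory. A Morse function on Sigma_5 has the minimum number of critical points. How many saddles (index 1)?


A perfect Morse function has m_k = b_k.
For Sigma_5: b_0=1, b_1=2g=10, b_2=1.
Saddles m_1 = 2g = 10

10


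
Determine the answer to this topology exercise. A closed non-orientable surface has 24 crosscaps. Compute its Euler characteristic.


For a non-orientable closed surface with k crosscaps: chi = 2 - k.
Here k = 24.
chi = 2 - 24 = -22

-22


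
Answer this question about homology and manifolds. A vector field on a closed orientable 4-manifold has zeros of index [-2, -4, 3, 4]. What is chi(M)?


Poincare-Hopf: chi(M) = sum of indices of zeros.
chi = (-2) + (-4) + (3) + (4) = 1

1


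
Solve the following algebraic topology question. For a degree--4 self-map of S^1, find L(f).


On S^1: L(f) = tr(f_0*) + (-1)^1 tr(f_1*) = 1 + (-1)^1 * deg(f).
L(f) = 1 + (-1)^1 * -4 = 1 + 4 = 5

5


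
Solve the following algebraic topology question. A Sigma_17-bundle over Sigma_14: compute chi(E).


For a fiber bundle F -> E -> B (with CW structure): chi(E) = chi(B) * chi(F).
chi(Sigma_14) = -26, chi(Sigma_17) = -32.
chi(E) = (-26) * (-32) = 832

832


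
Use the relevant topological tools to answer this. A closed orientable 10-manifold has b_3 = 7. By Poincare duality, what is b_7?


Poincare duality for closed orientable n-manifolds: b_k = b_{n-k}.
Here n = 10, so b_7 = b_3 = 7

7


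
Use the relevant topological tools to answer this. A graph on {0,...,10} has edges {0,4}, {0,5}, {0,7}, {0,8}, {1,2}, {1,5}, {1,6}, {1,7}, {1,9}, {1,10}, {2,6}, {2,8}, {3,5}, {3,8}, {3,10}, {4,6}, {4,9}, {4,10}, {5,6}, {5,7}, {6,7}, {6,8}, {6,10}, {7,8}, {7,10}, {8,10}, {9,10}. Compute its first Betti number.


b_1 = E - V + (number of components).
E = 27, V = 11, components = 1.
b_1 = 27 - 11 + 1 = 17

17


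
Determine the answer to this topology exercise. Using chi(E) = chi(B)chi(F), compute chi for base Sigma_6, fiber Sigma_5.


For a fiber bundle F -> E -> B (with CW structure): chi(E) = chi(B) * chi(F).
chi(Sigma_6) = -10, chi(Sigma_5) = -8.
chi(E) = (-10) * (-8) = 80

80


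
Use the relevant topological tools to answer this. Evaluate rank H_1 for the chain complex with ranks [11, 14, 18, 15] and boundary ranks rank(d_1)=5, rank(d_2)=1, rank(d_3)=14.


rank H_k = rank(ker d_k) - rank(im d_{k+1}).
rank(ker d_1) = rank(C_1) - rank(d_1) = 14 - 5 = 9.
rank(im d_{1+1}) = 1.
rank H_1 = 9 - 1 = 8

8


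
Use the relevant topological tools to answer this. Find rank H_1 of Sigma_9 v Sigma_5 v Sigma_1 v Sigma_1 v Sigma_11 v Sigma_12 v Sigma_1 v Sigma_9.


For a wedge X v Y: reduced H_k(X v Y) = H_k(X) + H_k(Y).
Each Sigma_g contributes b_1 = 2g.
b_1 = 18 + 10 + 2 + 2 + 22 + 24 + 2 + 18 = 98

98


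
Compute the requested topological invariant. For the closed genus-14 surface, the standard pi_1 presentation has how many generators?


Standard presentation: pi_1(Sigma_g) = <a_1,b_1,...,a_g,b_g | [a_1,b_1]...[a_g,b_g] = 1>.
Number of generators = 2g = 2*14 = 28

28


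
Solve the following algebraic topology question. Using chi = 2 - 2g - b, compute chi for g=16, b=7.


For a compact orientable surface with genus g and b boundary components: chi = 2 - 2g - b.
chi = 2 - 2*16 - 7 = 2 - 32 - 7 = -37

-37


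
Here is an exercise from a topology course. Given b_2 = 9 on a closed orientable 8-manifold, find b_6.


Poincare duality for closed orientable n-manifolds: b_k = b_{n-k}.
Here n = 8, so b_6 = b_2 = 9

9


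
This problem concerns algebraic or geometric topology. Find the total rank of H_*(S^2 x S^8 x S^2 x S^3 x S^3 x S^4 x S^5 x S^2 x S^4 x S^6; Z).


Total Betti number is multiplicative under products.
Each S^d (d>=1) has total Betti number 2.
There are 10 sphere factors.
Total = 2^10 = 1024

1024


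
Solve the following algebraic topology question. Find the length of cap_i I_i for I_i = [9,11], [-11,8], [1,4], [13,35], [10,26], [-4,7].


Intersection = [max(a_i), min(b_i)] = [13, 4].
Since 13 > 4, the intersection is empty.
Length = 0

0


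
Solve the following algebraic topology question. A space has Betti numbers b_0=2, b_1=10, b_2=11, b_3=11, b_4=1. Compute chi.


chi = sum_k (-1)^k b_k.
= (2) + (-10) + (11) + (-11) + (1)
= -7

-7


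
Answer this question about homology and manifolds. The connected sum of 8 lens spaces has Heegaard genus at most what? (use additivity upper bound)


Heegaard genus satisfies g(A#B) <= g(A) + g(B).
Each lens space has g = 1.
Upper bound: 8 * 1 = 8

8


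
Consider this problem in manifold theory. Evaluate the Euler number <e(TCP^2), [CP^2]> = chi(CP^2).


For any closed oriented manifold, <e(TM),[M]> = chi(M).
chi(CP^2) = 2+1 = 3

3


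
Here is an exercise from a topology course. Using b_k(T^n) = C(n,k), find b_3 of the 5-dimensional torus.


By the Kunneth formula, b_k(T^n) = C(n,k).
b_3(T^5) = C(5,3).
C(5,3) = 5!/(3!*2!) = 10

10


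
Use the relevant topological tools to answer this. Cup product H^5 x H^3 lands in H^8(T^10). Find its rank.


Cup product: H^p x H^q -> H^{p+q}; here p+q = 5+3 = 8.
rank H^k(T^n) = C(n,k).
C(10,8) = 45

45


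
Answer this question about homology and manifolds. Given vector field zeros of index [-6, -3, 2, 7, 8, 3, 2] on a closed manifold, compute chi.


Poincare-Hopf: chi(M) = sum of indices of zeros.
chi = (-6) + (-3) + (2) + (7) + (8) + (3) + (2) = 13

13


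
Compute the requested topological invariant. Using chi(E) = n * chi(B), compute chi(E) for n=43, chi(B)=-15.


For a finite covering: chi(E) = (number of sheets) * chi(B).
chi(E) = 43 * (-15) = -645

-645


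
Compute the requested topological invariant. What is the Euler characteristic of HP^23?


HP^23 has one cell in each dimension 0, 4, ..., 4*23 (23+1 cells, all even-dim).
chi = 23 + 1 = 24

24


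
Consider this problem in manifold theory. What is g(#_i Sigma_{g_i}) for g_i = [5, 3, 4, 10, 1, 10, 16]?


Genus is additive under connected sum of orientable surfaces.
g = 5 + 3 + 4 + 10 + 1 + 10 + 16 = 49

49


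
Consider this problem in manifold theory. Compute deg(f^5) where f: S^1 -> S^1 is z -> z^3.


deg(f) = 3. Degree is multiplicative: deg(f^5) = (deg f)^5.
deg(f^5) = (3)^5 = 243

243


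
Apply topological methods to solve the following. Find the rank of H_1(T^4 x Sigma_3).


pi_1(A x B) = pi_1(A) x pi_1(B); rank of abelianization = b_1.
b_1(T^4) = 4, b_1(Sigma_3) = 2*3 = 6.
b_1(product) = 4 + 6 = 10

10


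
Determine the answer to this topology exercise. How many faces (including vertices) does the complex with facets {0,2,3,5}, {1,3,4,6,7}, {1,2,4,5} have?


Each maximal simplex on m vertices has 2^m - 1 nonempty faces.
Take the union (dedupe shared faces).
Total distinct faces = 54

54


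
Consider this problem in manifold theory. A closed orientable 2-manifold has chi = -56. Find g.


chi = 2 - 2g for closed orientable surfaces.
-56 = 2 - 2g
2g = 2 - (-56) = 58
g = 29

29


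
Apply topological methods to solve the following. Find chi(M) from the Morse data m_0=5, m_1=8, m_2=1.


Morse theory: chi(M) = sum_k (-1)^k m_k where m_k = #(index-k critical points).
= (5) + (-8) + (1) = -2

-2


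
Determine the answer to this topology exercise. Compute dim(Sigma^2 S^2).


Each suspension raises dimension by 1: Sigma S^n = S^{n+1}.
Sigma^2 S^2 = S^{2+2} = S^4

4


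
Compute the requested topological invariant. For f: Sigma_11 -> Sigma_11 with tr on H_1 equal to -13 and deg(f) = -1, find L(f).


L(f) = tr(f_0*) - tr(f_1*) + tr(f_2*).
= 1 - (-13) + (-1)
= 13

13


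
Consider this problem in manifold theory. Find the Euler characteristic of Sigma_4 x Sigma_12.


chi(Sigma_4) = 2 - 2*4 = -6
chi(Sigma_12) = 2 - 2*12 = -22
chi(product) = (-6) * (-22) = 132

132


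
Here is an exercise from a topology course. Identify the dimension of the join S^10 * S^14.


Join of spheres: S^m * S^n = S^{m+n+1}.
dim = 10 + 14 + 1 = 25

25


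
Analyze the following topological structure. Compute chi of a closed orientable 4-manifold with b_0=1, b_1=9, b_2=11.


By Poincare duality b_k = b_{4-k}, so full Betti numbers: b_0=1, b_1=9, b_2=11, b_3=9, b_4=1.
chi = sum (-1)^k b_k = -5

-5


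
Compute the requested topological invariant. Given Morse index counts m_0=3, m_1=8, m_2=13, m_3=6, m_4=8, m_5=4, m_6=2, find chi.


Morse theory: chi(M) = sum_k (-1)^k m_k where m_k = #(index-k critical points).
= (3) + (-8) + (13) + (-6) + (8) + (-4) + (2) = 8

8


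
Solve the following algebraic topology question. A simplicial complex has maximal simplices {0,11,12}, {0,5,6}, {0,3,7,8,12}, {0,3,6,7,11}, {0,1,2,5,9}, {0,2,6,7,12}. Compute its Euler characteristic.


Enumerate all faces; f-vector: f_0=11, f_1=33, f_2=39, f_3=20, f_4=4.
chi = sum (-1)^k f_k = 1

1


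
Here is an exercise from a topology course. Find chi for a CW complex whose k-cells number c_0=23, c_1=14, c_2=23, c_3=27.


chi = sum_k (-1)^k c_k.
= (-1)^0*23 + (-1)^1*14 + (-1)^2*23 + (-1)^3*27
= (23) + (-14) + (23) + (-27)
= 5

5


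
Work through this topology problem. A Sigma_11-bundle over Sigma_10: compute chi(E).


For a fiber bundle F -> E -> B (with CW structure): chi(E) = chi(B) * chi(F).
chi(Sigma_10) = -18, chi(Sigma_11) = -20.
chi(E) = (-18) * (-20) = 360

360


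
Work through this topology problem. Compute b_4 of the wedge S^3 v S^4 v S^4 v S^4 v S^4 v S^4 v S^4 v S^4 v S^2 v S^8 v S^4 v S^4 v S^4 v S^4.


For a wedge of spheres, H_k (k>0) is free on one generator per sphere of dimension k.
Spheres of dimension 4: count = 11.
b_4 = 11

11


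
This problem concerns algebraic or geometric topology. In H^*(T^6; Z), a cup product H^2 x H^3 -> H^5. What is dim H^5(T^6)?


Cup product: H^p x H^q -> H^{p+q}; here p+q = 2+3 = 5.
rank H^k(T^n) = C(n,k).
C(6,5) = 6

6


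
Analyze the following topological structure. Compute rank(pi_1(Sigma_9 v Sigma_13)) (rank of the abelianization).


For a wedge: H_1(A v B) = H_1(A) + H_1(B).
b_1(Sigma_9) = 18, b_1(Sigma_13) = 26.
b_1 = 18 + 26 = 44

44


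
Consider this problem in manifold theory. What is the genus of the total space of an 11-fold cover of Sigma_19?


For an n-sheeted cover: chi(E) = n * chi(B).
chi(Sigma_19) = 2 - 2*19 = -36.
chi(E) = 11 * (-36) = -396.
genus(E) = (2 - chi(E))/2 = (2 - (-396))/2 = 398/2 = 199

199


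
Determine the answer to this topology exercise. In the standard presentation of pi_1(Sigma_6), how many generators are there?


Standard presentation: pi_1(Sigma_g) = <a_1,b_1,...,a_g,b_g | [a_1,b_1]...[a_g,b_g] = 1>.
Number of generators = 2g = 2*6 = 12

12


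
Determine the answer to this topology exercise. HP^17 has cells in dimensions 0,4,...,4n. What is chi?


HP^17 has one cell in each dimension 0, 4, ..., 4*17 (17+1 cells, all even-dim).
chi = 17 + 1 = 18

18


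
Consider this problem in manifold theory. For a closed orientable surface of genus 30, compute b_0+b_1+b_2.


For Sigma_30: b_0 = 1, b_1 = 2g = 60, b_2 = 1.
Total = 1 + 60 + 1 = 62

62


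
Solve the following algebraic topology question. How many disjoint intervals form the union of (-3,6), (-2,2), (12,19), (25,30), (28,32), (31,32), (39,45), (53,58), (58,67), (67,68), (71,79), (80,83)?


Sort and merge overlapping open intervals.
Merged: (-3,6), (12,19), (25,32), (39,45), (53,58), (58,67), (67,68), (71,79), (80,83).
Number of components = 9

9


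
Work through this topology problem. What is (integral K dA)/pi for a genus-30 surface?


Gauss-Bonnet: integral K dA = 2*pi*chi(M).
chi(Sigma_30) = 2 - 2*30 = -58.
(integral K dA)/pi = 2*chi = 2*(-58) = -116

-116


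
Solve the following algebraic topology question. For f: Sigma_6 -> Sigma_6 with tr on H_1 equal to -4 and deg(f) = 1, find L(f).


L(f) = tr(f_0*) - tr(f_1*) + tr(f_2*).
= 1 - (-4) + (1)
= 6

6


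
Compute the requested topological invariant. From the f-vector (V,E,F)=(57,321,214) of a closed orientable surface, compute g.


chi = V - E + F = 57 - 321 + 214 = -50
For orientable closed surface: chi = 2 - 2g, so g = (2 - chi)/2.
g = (2 - (-50)) / 2 = 52 / 2 = 26

26


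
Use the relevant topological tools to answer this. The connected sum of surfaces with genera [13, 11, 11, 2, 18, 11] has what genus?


Genus is additive under connected sum of orientable surfaces.
g = 13 + 11 + 11 + 2 + 18 + 11 = 66

66


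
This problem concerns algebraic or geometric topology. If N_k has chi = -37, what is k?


chi = 2 - k for closed non-orientable surfaces with k crosscaps.
-37 = 2 - k
k = 2 - (-37) = 39

39


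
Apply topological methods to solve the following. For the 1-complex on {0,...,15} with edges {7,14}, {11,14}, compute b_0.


Run DFS/union-find over 16 vertices.
V = 16, E = 2.
Number of components = 14

14


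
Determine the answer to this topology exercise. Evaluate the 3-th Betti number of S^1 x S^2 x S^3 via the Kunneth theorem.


Each S^d has Poincare polynomial 1 + t^d.
The product S^1 x S^2 x S^3 has Poincare polynomial prod(1+t^d_i).
Expanding: b_0=1, b_1=1, b_2=1, b_3=2, b_4=1, b_5=1, b_6=1.
b_3 = 2

2


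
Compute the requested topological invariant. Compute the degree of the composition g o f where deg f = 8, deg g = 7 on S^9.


Degree is multiplicative under composition: deg(g o f) = deg(g) * deg(f).
= 7 * 8 = 56

56


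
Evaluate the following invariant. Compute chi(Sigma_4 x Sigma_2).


chi(Sigma_4) = 2 - 2*4 = -6
chi(Sigma_2) = 2 - 2*2 = -2
chi(product) = (-6) * (-2) = 12

12


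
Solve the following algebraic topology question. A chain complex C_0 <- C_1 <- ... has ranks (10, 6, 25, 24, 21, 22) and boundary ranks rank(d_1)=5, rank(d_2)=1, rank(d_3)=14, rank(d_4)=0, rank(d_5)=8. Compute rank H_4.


rank H_k = rank(ker d_k) - rank(im d_{k+1}).
rank(ker d_4) = rank(C_4) - rank(d_4) = 21 - 0 = 21.
rank(im d_{4+1}) = 8.
rank H_4 = 21 - 8 = 13

13


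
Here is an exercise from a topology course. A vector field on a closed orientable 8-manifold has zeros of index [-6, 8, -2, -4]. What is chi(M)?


Poincare-Hopf: chi(M) = sum of indices of zeros.
chi = (-6) + (8) + (-2) + (-4) = -4

-4


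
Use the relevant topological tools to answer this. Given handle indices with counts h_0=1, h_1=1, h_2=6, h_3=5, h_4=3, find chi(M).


Handles of index k contribute (-1)^k to chi (same as CW cells).
chi = (1) + (-1) + (6) + (-5) + (3) = 4

4


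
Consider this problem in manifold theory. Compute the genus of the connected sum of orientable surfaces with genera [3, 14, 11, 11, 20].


Genus is additive under connected sum of orientable surfaces.
g = 3 + 14 + 11 + 11 + 20 = 59

59


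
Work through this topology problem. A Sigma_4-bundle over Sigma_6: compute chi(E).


For a fiber bundle F -> E -> B (with CW structure): chi(E) = chi(B) * chi(F).
chi(Sigma_6) = -10, chi(Sigma_4) = -6.
chi(E) = (-10) * (-6) = 60

60


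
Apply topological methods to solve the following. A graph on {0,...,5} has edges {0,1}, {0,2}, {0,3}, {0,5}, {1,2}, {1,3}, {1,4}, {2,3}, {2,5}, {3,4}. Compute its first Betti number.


b_1 = E - V + (number of components).
E = 10, V = 6, components = 1.
b_1 = 10 - 6 + 1 = 5

5


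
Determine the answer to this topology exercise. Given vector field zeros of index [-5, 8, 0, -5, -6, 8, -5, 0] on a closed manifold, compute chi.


Poincare-Hopf: chi(M) = sum of indices of zeros.
chi = (-5) + (8) + (0) + (-5) + (-6) + (8) + (-5) + (0) = -5

-5


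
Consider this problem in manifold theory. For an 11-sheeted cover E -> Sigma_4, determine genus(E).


For an n-sheeted cover: chi(E) = n * chi(B).
chi(Sigma_4) = 2 - 2*4 = -6.
chi(E) = 11 * (-6) = -66.
genus(E) = (2 - chi(E))/2 = (2 - (-66))/2 = 68/2 = 34

34


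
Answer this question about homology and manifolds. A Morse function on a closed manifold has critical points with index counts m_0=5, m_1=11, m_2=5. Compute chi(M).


Morse theory: chi(M) = sum_k (-1)^k m_k where m_k = #(index-k critical points).
= (5) + (-11) + (5) = -1

-1


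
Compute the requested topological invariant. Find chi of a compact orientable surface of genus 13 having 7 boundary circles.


For a compact orientable surface with genus g and b boundary components: chi = 2 - 2g - b.
chi = 2 - 2*13 - 7 = 2 - 26 - 7 = -31

-31


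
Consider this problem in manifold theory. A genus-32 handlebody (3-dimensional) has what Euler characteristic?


A genus-g handlebody deformation retracts to a wedge of g circles.
chi(vee_g S^1) = 1 - g.
chi(H_32) = 1 - 32 = -31

-31


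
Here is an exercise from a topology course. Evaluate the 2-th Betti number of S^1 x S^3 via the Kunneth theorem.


Each S^d has Poincare polynomial 1 + t^d.
The product S^1 x S^3 has Poincare polynomial prod(1+t^d_i).
Expanding: b_0=1, b_1=1, b_3=1, b_4=1.
b_2 = 0

0


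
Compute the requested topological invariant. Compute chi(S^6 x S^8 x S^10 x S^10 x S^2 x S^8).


chi is multiplicative: chi(X x Y) = chi(X) chi(Y).
Each even-dim sphere has chi = 2. There are 6 factors.
chi = 2^6 = 64

64


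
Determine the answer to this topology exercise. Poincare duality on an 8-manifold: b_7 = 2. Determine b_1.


Poincare duality for closed orientable n-manifolds: b_k = b_{n-k}.
Here n = 8, so b_1 = b_7 = 2

2


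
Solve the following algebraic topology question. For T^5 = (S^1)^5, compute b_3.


By the Kunneth formula, b_k(T^n) = C(n,k).
b_3(T^5) = C(5,3).
C(5,3) = 5!/(3!*2!) = 10

10


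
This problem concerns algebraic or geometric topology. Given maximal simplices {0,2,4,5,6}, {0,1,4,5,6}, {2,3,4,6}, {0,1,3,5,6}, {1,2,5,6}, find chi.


Enumerate all faces; f-vector: f_0=7, f_1=21, f_2=27, f_3=15, f_4=3.
chi = sum (-1)^k f_k = 1

1


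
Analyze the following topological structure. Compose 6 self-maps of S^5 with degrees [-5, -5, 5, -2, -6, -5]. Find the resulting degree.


Degree is multiplicative: deg(composition) = product of degrees.
= (-5) * (-5) * (5) * (-2) * (-6) * (-5) = -7500

-7500


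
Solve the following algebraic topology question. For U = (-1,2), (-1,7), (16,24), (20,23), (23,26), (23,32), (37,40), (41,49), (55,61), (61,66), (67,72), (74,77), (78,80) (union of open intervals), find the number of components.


Sort and merge overlapping open intervals.
Merged: (-1,7), (16,32), (37,40), (41,49), (55,61), (61,66), (67,72), (74,77), (78,80).
Number of components = 9

9


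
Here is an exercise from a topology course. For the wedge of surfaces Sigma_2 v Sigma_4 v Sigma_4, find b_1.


For a wedge X v Y: reduced H_k(X v Y) = H_k(X) + H_k(Y).
Each Sigma_g contributes b_1 = 2g.
b_1 = 4 + 8 + 8 = 20

20


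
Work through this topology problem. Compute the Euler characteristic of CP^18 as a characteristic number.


For any closed oriented manifold, <e(TM),[M]> = chi(M).
chi(CP^18) = 18+1 = 19

19


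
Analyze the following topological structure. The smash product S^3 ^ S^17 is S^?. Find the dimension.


S^m ^ S^n = S^{m+n}.
k = 3 + 17 = 20

20


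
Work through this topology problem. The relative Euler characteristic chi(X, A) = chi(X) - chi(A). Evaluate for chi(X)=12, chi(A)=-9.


Relative Euler characteristic: chi(X, A) = chi(X) - chi(A).
= 12 - (-9) = 21

21


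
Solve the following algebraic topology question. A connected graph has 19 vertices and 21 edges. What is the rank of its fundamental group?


For a connected graph: rank(pi_1) = b_1 = E - V + 1 = 1 - chi.
chi = V - E = 19 - 21 = -2.
rank = 1 - (-2) = 21 - 19 + 1 = 3

3


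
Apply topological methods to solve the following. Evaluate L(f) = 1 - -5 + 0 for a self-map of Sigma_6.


L(f) = tr(f_0*) - tr(f_1*) + tr(f_2*).
= 1 - (-5) + (0)
= 6

6


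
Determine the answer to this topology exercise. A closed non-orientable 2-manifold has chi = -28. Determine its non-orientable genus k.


chi = 2 - k for closed non-orientable surfaces with k crosscaps.
-28 = 2 - k
k = 2 - (-28) = 30

30


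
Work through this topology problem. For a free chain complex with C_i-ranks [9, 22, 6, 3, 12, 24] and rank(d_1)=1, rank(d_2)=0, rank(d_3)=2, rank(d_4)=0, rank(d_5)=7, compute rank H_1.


rank H_k = rank(ker d_k) - rank(im d_{k+1}).
rank(ker d_1) = rank(C_1) - rank(d_1) = 22 - 1 = 21.
rank(im d_{1+1}) = 0.
rank H_1 = 21 - 0 = 21

21


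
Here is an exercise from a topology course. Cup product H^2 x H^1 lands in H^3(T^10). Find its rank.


Cup product: H^p x H^q -> H^{p+q}; here p+q = 2+1 = 3.
rank H^k(T^n) = C(n,k).
C(10,3) = 120

120


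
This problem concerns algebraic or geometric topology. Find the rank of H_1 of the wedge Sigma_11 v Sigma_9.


For a wedge: H_1(A v B) = H_1(A) + H_1(B).
b_1(Sigma_11) = 22, b_1(Sigma_9) = 18.
b_1 = 22 + 18 = 40

40


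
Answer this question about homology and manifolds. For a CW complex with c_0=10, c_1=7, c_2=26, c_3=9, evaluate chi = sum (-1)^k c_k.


chi = sum_k (-1)^k c_k.
= (-1)^0*10 + (-1)^1*7 + (-1)^2*26 + (-1)^3*9
= (10) + (-7) + (26) + (-9)
= 20

20


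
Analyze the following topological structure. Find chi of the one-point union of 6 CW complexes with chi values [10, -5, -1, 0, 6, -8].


chi(A v B) = chi(A) + chi(B) - 1 (one point identified).
For 6 spaces: chi = (sum chi_i) - (6 - 1).
sum = 2; chi = 2 - 5 = -3

-3


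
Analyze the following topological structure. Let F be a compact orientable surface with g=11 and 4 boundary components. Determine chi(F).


For a compact orientable surface with genus g and b boundary components: chi = 2 - 2g - b.
chi = 2 - 2*11 - 4 = 2 - 22 - 4 = -24

-24


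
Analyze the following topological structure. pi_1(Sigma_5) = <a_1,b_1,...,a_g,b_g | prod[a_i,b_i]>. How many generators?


Standard presentation: pi_1(Sigma_g) = <a_1,b_1,...,a_g,b_g | [a_1,b_1]...[a_g,b_g] = 1>.
Number of generators = 2g = 2*5 = 10

10


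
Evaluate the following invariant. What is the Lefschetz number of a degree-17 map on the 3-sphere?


On S^3: L(f) = tr(f_0*) + (-1)^3 tr(f_3*) = 1 + (-1)^3 * deg(f).
L(f) = 1 + (-1)^3 * 17 = 1 + -17 = -16

-16


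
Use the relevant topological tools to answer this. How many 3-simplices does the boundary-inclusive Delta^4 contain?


Delta^4 has 4+1 vertices. A 3-face is a choice of 3+1 vertices.
f_3 = C(4+1, 3+1) = C(5,4) = 5

5


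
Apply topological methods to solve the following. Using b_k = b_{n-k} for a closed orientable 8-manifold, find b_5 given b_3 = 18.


Poincare duality for closed orientable n-manifolds: b_k = b_{n-k}.
Here n = 8, so b_5 = b_3 = 18

18
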